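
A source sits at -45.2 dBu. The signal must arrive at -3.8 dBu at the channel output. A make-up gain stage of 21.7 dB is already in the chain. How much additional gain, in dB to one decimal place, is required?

19.7 dB

The required make-up gain is the shortfall in the dB sum.
G = -3.8 − (-45.2) − 21.7 = 19.7 dB.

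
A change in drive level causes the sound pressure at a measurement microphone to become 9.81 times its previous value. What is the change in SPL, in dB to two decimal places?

19.83 dB

SPL change from a pressure ratio uses the 20·log₁₀ form:
20·log₁₀(9.81) = 19.83 dB.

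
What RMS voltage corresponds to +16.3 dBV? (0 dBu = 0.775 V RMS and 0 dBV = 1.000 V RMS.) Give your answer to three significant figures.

V = 1.000 V × 10^(+16.3/20).
= 1.000 × 6.531 = 6.53 V.

6.53 V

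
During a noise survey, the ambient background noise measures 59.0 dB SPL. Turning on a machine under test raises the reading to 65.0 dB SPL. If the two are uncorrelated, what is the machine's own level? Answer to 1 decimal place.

Subtract intensities: L_src = 10·log₁₀(10^(L_total/10) − 10^(L_bg/10)).
L_src = 10·log₁₀(10^(65.0/10) − 10^(59.0/10)) = 10·log₁₀(2368000) = 63.7 dB SPL.

63.7 dB SPL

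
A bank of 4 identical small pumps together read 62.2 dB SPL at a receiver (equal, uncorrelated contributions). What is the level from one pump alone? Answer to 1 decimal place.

56.2 dB SPL

4 equal incoherent sources add 10·log₁₀(4) = 6.02 dB over one source.
L_one = 62.2 − 6.02 = 56.2 dB SPL.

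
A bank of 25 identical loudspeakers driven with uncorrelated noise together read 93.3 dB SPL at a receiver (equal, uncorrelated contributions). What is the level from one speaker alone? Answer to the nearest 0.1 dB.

79.3 dB SPL

25 equal incoherent sources add 10·log₁₀(25) = 13.98 dB over one source.
L_one = 93.3 − 13.98 = 79.3 dB SPL.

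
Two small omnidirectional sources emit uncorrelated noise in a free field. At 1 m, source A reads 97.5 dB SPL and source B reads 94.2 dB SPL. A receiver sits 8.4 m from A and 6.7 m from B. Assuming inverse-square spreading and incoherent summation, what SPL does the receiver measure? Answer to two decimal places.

At the listener: L_A = 97.5 − 20·log₁₀(8.4) = 79.014 dB; L_B = 94.2 − 20·log₁₀(6.7) = 77.679 dB.
Combined: 10·log₁₀(10^(79.014/10)+10^(77.679/10)) = 81.41 dB SPL.

81.41 dB SPL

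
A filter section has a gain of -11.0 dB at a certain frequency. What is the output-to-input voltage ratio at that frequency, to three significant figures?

Voltage ratio = 10^(dB/20).
10^(-11.0/20) = 10^(-0.5500) = 0.282.

0.282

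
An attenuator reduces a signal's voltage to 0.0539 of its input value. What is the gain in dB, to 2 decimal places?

-25.37 dB

Voltage is an amplitude quantity, so gain = 20·log₁₀(V_out/V_in).
20·log₁₀(0.0539) = -25.37 dB.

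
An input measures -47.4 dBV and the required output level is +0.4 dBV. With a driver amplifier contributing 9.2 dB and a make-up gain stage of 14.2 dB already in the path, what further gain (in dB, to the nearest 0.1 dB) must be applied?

24.4 dB

The required make-up gain is the shortfall in the dB sum.
G = +0.4 − (-47.4) − 9.2 − 14.2 = 24.4 dB.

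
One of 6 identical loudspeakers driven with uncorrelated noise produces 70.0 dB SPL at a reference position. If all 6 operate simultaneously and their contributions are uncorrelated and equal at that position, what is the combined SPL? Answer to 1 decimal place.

77.8 dB SPL

6 equal incoherent sources raise the level by 10·log₁₀(6) = 7.78 dB.
L_total = 70.0 + 7.78 = 77.8 dB SPL.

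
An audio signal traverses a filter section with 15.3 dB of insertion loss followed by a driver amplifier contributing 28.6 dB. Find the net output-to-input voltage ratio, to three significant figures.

4.62

Net gain = (−15.3) + 28.6 = 13.3 dB.
Voltage ratio = 10^(13.3/20) = 4.62.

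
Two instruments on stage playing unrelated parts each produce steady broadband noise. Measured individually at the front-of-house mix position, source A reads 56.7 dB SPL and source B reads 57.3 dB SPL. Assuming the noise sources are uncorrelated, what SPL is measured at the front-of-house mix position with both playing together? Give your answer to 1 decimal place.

60.0 dB SPL

Incoherent sources sum as intensities:
L_total = 10·log₁₀(10^(56.7/10) + 10^(57.3/10)) = 10·log₁₀(1005000) = 60.0 dB SPL.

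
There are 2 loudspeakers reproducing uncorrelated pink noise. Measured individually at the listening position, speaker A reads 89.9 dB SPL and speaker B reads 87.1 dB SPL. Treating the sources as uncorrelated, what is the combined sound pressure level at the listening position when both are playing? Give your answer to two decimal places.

Incoherent sources sum as intensities:
L_total = 10·log₁₀(10^(89.9/10) + 10^(87.1/10)) = 10·log₁₀(1490000000) = 91.73 dB SPL.

91.73 dB SPL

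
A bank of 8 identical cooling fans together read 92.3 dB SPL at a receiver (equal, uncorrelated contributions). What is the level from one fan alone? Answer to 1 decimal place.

83.3 dB SPL

8 equal incoherent sources add 10·log₁₀(8) = 9.03 dB over one source.
L_one = 92.3 − 9.03 = 83.3 dB SPL.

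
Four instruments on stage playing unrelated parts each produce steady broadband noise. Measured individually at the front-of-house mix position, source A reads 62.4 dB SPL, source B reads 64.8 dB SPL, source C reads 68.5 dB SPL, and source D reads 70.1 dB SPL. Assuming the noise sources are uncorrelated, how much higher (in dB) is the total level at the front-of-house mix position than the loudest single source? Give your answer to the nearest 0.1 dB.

Uncorrelated sources add in intensity (power), not in dB.
L_total = 10·log₁₀(10^(62.4/10) + 10^(64.8/10) + 10^(68.5/10) + 10^(70.1/10)) = 73.44 dB SPL.
Excess over the loudest (70.1 dB): 73.44 − 70.1 = 3.3 dB.

3.3 dB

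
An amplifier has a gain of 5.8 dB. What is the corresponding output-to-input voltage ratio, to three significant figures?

1.95

Voltage ratio = 10^(dB/20).
10^(5.8/20) = 10^(0.2900) = 1.95.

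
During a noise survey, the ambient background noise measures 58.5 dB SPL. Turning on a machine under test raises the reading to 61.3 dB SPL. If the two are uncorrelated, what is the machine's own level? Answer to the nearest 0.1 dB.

58.1 dB SPL

Background correction is a power subtraction:
L_src = 10·log₁₀(10^(61.3/10) − 10^(58.5/10)) = 10·log₁₀(641000) = 58.1 dB SPL.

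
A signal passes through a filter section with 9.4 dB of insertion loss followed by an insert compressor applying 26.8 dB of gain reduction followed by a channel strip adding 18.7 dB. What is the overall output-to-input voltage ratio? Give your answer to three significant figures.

0.133

Net gain = (−9.4) + (−26.8) + 18.7 = -17.5 dB.
Voltage ratio = 10^(-17.5/20) = 0.133.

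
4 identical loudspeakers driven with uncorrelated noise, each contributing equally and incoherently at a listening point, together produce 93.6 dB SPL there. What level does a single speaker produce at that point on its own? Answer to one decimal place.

4 equal incoherent sources add 10·log₁₀(4) = 6.02 dB over one source.
L_one = 93.6 − 6.02 = 87.6 dB SPL.

87.6 dB SPL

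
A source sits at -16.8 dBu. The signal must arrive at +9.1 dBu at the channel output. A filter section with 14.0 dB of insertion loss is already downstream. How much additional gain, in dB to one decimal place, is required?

39.9 dB

The required make-up gain is the shortfall in the dB sum.
G = +9.1 − (-16.8) + 14.0 = 39.9 dB.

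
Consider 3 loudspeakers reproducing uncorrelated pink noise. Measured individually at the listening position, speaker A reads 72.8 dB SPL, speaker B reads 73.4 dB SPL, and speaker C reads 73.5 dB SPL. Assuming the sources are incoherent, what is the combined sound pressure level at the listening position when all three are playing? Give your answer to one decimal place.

Uncorrelated sources add in intensity (power), not in dB.
L_total = 10·log₁₀(10^(72.8/10) + 10^(73.4/10) + 10^(73.5/10)) = 10·log₁₀(63320000) = 78.0 dB SPL.

78.0 dB SPL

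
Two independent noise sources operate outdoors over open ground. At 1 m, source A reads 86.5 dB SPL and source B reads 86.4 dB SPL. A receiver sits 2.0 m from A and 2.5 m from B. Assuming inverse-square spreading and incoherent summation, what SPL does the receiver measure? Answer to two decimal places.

At the listener: L_A = 86.5 − 20·log₁₀(2.0) = 80.479 dB; L_B = 86.4 − 20·log₁₀(2.5) = 78.441 dB.
Combined: 10·log₁₀(10^(80.479/10)+10^(78.441/10)) = 82.59 dB SPL.

82.59 dB SPL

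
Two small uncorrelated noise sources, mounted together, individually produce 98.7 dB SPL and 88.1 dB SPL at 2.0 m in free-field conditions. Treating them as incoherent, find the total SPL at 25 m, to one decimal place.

Combined at 2.0 m: 10·log₁₀(10^(98.7/10)+10^(88.1/10)) = 99.06 dB SPL.
Then apply −20·log₁₀(25/2.0) = -21.94 dB → 77.1 dB SPL.

77.1 dB SPL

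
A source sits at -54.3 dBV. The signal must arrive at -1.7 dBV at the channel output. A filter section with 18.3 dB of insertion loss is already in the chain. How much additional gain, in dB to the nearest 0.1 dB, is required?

70.9 dB

The required make-up gain is the shortfall in the dB sum.
G = -1.7 − (-54.3) + 18.3 = 70.9 dB.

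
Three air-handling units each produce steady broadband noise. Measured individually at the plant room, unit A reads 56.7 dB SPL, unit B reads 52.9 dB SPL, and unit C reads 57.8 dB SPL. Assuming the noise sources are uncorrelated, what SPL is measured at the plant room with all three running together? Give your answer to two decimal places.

Add the sources as powers (linear), then convert back to dB:
L_total = 10·log₁₀(10^(56.7/10) + 10^(52.9/10) + 10^(57.8/10)) = 10·log₁₀(1265000) = 61.02 dB SPL.

61.02 dB SPL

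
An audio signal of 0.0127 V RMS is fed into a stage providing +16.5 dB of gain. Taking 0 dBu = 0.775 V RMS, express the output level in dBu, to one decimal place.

Input level: 20·log₁₀(0.0127/0.775) = -35.71 dBu.
Output: -35.71 + 16.5 = -19.2 dBu.

-19.2 dBu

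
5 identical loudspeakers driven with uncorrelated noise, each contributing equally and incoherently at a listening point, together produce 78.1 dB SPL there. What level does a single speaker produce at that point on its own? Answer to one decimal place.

71.1 dB SPL

5 equal incoherent sources add 10·log₁₀(5) = 6.99 dB over one source.
L_one = 78.1 − 6.99 = 71.1 dB SPL.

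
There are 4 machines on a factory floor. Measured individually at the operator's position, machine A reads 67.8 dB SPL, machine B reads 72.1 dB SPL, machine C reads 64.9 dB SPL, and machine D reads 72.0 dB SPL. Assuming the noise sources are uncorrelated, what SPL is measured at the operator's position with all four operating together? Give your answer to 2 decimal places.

Add the sources as powers (linear), then convert back to dB:
L_total = 10·log₁₀(10^(67.8/10) + 10^(72.1/10) + 10^(64.9/10) + 10^(72.0/10)) = 10·log₁₀(41180000) = 76.15 dB SPL.

76.15 dB SPL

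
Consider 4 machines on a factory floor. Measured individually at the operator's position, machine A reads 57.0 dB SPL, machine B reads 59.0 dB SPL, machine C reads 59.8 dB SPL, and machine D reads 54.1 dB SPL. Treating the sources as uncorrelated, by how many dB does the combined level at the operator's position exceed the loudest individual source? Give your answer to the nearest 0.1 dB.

Incoherent sources sum as intensities:
L_total = 10·log₁₀(10^(57.0/10) + 10^(59.0/10) + 10^(59.8/10) + 10^(54.1/10)) = 63.99 dB SPL.
Excess over the loudest (59.8 dB): 63.99 − 59.8 = 4.2 dB.

4.2 dB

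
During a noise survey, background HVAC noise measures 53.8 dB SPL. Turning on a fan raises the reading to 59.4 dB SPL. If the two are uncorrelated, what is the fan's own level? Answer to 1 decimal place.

Background correction is a power subtraction:
L_src = 10·log₁₀(10^(59.4/10) − 10^(53.8/10)) = 10·log₁₀(631100) = 58.0 dB SPL.

58.0 dB SPL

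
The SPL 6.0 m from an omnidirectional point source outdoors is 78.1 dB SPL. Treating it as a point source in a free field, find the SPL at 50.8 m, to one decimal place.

59.5 dB SPL

For a point source in a free field, ΔL = −20·log₁₀(d₂/d₁).
ΔL = −20·log₁₀(50.8/6.0) = -18.55 dB, so L₂ = 78.1 + (-18.55) = 59.5 dB SPL.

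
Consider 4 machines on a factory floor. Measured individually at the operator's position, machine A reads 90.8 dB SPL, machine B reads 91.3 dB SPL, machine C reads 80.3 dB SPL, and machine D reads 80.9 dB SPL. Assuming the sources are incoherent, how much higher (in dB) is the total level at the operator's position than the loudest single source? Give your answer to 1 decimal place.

Add the sources as powers (linear), then convert back to dB:
L_total = 10·log₁₀(10^(90.8/10) + 10^(91.3/10) + 10^(80.3/10) + 10^(80.9/10)) = 94.44 dB SPL.
Excess over the loudest (91.3 dB): 94.44 − 91.3 = 3.1 dB.

3.1 dB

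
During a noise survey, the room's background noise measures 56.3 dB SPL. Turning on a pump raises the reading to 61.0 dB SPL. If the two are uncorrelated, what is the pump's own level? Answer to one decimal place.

Remove the background by subtracting linear intensities:
L_src = 10·log₁₀(10^(61.0/10) − 10^(56.3/10)) = 10·log₁₀(832300) = 59.2 dB SPL.

59.2 dB SPL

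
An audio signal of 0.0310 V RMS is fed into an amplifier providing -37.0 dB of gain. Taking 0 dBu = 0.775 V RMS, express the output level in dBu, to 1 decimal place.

Input level: 20·log₁₀(0.0310/0.775) = -27.96 dBu.
Output: -27.96 − 37.0 = -65.0 dBu.

-65.0 dBu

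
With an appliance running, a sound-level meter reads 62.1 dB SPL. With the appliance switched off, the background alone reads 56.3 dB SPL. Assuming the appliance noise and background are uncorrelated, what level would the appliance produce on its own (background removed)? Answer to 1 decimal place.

60.8 dB SPL

Remove the background by subtracting linear intensities:
L_src = 10·log₁₀(10^(62.1/10) − 10^(56.3/10)) = 10·log₁₀(1195000) = 60.8 dB SPL.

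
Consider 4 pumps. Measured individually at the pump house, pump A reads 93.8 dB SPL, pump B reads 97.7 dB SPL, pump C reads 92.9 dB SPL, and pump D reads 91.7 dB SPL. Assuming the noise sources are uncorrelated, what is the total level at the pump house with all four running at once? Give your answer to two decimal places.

Incoherent sources sum as intensities:
L_total = 10·log₁₀(10^(93.8/10) + 10^(97.7/10) + 10^(92.9/10) + 10^(91.7/10)) = 10·log₁₀(11716000000) = 100.69 dB SPL.

100.69 dB SPL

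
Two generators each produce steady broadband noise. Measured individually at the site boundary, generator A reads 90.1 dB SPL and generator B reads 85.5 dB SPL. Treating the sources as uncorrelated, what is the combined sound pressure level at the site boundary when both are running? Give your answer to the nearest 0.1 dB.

Incoherent sources sum as intensities:
L_total = 10·log₁₀(10^(90.1/10) + 10^(85.5/10)) = 10·log₁₀(1378000000) = 91.4 dB SPL.

91.4 dB SPL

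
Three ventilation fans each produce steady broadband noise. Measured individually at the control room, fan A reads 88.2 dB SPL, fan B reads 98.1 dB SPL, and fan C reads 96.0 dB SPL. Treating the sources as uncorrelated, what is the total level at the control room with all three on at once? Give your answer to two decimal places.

Incoherent sources sum as intensities:
L_total = 10·log₁₀(10^(88.2/10) + 10^(98.1/10) + 10^(96.0/10)) = 10·log₁₀(11098000000) = 100.45 dB SPL.

100.45 dB SPL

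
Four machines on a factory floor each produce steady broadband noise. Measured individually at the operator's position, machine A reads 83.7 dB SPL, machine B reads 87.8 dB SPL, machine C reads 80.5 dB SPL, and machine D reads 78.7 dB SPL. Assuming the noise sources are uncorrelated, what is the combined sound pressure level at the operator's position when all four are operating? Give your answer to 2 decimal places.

90.10 dB SPL

Add the sources as powers (linear), then convert back to dB:
L_total = 10·log₁₀(10^(83.7/10) + 10^(87.8/10) + 10^(80.5/10) + 10^(78.7/10)) = 10·log₁₀(1023000000) = 90.10 dB SPL.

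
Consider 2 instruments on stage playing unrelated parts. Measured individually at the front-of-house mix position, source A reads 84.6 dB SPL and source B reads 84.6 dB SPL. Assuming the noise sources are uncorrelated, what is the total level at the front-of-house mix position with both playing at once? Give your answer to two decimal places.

87.61 dB SPL

Uncorrelated sources add in intensity (power), not in dB.
L_total = 10·log₁₀(10^(84.6/10) + 10^(84.6/10)) = 10·log₁₀(576800000) = 87.61 dB SPL.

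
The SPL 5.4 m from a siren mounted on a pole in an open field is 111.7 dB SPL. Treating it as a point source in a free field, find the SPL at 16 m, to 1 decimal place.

102.3 dB SPL

Inverse-square spreading gives ΔL = −20·log₁₀(d₂/d₁).
ΔL = −20·log₁₀(16/5.4) = -9.43 dB, so L₂ = 111.7 + (-9.43) = 102.3 dB SPL.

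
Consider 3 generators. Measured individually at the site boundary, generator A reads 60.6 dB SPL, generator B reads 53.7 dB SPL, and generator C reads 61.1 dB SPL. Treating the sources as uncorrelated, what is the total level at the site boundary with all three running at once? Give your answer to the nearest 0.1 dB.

64.3 dB SPL

Incoherent sources sum as intensities:
L_total = 10·log₁₀(10^(60.6/10) + 10^(53.7/10) + 10^(61.1/10)) = 10·log₁₀(2671000) = 64.3 dB SPL.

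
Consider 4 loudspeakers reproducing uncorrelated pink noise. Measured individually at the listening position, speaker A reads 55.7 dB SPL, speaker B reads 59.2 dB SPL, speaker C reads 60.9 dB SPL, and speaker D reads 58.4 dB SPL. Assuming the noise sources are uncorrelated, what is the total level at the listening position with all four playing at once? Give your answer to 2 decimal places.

64.95 dB SPL

Incoherent sources sum as intensities:
L_total = 10·log₁₀(10^(55.7/10) + 10^(59.2/10) + 10^(60.9/10) + 10^(58.4/10)) = 10·log₁₀(3125000) = 64.95 dB SPL.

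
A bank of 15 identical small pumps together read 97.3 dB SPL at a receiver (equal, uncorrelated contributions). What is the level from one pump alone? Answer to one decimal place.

85.5 dB SPL

15 equal incoherent sources add 10·log₁₀(15) = 11.76 dB over one source.
L_one = 97.3 − 11.76 = 85.5 dB SPL.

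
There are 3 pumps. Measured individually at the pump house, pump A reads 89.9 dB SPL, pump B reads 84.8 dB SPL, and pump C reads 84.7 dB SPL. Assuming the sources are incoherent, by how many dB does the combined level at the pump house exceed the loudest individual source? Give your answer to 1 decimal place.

Incoherent sources sum as intensities:
L_total = 10·log₁₀(10^(89.9/10) + 10^(84.8/10) + 10^(84.7/10)) = 91.97 dB SPL.
Excess over the loudest (89.9 dB): 91.97 − 89.9 = 2.1 dB.

2.1 dB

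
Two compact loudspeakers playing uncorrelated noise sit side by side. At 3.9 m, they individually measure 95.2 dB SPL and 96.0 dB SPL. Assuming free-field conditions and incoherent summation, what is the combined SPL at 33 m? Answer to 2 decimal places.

80.08 dB SPL

Combined at 3.9 m: 10·log₁₀(10^(95.2/10)+10^(96.0/10)) = 98.629 dB SPL.
Then apply −20·log₁₀(33/3.9) = -18.549 dB → 80.08 dB SPL.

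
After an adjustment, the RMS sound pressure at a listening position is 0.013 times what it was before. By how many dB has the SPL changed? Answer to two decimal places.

Sound pressure is an amplitude quantity: ΔL = 20·log₁₀(p₂/p₁).
20·log₁₀(0.013) = -37.72 dB.

-37.72 dB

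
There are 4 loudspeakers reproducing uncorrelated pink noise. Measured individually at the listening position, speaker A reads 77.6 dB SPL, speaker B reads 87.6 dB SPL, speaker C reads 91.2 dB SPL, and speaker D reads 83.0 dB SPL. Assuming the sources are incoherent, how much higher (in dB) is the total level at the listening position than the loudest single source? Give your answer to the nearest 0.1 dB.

Uncorrelated sources add in intensity (power), not in dB.
L_total = 10·log₁₀(10^(77.6/10) + 10^(87.6/10) + 10^(91.2/10) + 10^(83.0/10)) = 93.33 dB SPL.
Excess over the loudest (91.2 dB): 93.33 − 91.2 = 2.1 dB.

2.1 dB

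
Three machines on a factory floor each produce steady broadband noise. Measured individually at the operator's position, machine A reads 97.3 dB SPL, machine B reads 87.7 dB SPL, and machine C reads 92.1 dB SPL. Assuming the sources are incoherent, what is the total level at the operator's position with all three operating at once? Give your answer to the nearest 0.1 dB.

Uncorrelated sources add in intensity (power), not in dB.
L_total = 10·log₁₀(10^(97.3/10) + 10^(87.7/10) + 10^(92.1/10)) = 10·log₁₀(7581000000) = 98.8 dB SPL.

98.8 dB SPL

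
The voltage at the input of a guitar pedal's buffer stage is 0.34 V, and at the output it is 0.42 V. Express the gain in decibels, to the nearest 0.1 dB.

1.8 dB

For a voltage ratio, dB = 20·log₁₀(V₂/V₁).
20·log₁₀(0.42/0.34) = 20·log₁₀(1.235) = 1.8 dB.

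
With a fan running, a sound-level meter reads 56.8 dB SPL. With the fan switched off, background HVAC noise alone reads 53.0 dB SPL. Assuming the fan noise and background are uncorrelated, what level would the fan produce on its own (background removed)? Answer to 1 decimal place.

54.5 dB SPL

Remove the background by subtracting linear intensities:
L_src = 10·log₁₀(10^(56.8/10) − 10^(53.0/10)) = 10·log₁₀(279100) = 54.5 dB SPL.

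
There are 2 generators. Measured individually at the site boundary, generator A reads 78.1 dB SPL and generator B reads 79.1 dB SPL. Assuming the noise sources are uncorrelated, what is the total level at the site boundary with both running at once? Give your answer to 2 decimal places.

Incoherent sources sum as intensities:
L_total = 10·log₁₀(10^(78.1/10) + 10^(79.1/10)) = 10·log₁₀(145800000) = 81.64 dB SPL.

81.64 dB SPL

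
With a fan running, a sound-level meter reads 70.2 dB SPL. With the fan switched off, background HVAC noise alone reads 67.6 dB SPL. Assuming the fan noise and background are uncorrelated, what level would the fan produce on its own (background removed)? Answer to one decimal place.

66.7 dB SPL

Background correction is a power subtraction:
L_src = 10·log₁₀(10^(70.2/10) − 10^(67.6/10)) = 10·log₁₀(4717000) = 66.7 dB SPL.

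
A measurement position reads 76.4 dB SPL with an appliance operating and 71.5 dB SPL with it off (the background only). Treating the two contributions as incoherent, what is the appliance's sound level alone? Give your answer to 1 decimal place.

74.7 dB SPL

Subtract intensities: L_src = 10·log₁₀(10^(L_total/10) − 10^(L_bg/10)).
L_src = 10·log₁₀(10^(76.4/10) − 10^(71.5/10)) = 10·log₁₀(29530000) = 74.7 dB SPL.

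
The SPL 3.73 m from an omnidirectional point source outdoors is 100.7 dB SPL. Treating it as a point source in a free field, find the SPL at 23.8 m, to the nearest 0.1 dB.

84.6 dB SPL

For a point source in a free field, ΔL = −20·log₁₀(d₂/d₁).
ΔL = −20·log₁₀(23.8/3.73) = -16.10 dB, so L₂ = 100.7 + (-16.10) = 84.6 dB SPL.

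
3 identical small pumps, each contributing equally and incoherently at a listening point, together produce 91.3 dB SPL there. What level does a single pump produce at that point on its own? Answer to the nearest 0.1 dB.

86.5 dB SPL

3 equal incoherent sources add 10·log₁₀(3) = 4.77 dB over one source.
L_one = 91.3 − 4.77 = 86.5 dB SPL.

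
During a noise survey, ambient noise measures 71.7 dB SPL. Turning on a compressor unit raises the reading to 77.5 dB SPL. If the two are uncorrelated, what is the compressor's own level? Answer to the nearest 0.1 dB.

Background correction is a power subtraction:
L_src = 10·log₁₀(10^(77.5/10) − 10^(71.7/10)) = 10·log₁₀(41440000) = 76.2 dB SPL.

76.2 dB SPL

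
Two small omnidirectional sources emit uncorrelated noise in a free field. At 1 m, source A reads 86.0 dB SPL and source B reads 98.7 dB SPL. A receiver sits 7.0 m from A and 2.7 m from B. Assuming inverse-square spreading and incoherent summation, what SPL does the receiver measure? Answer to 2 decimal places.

At the listener: L_A = 86.0 − 20·log₁₀(7.0) = 69.098 dB; L_B = 98.7 − 20·log₁₀(2.7) = 90.073 dB.
Combined: 10·log₁₀(10^(69.098/10)+10^(90.073/10)) = 90.11 dB SPL.

90.11 dB SPL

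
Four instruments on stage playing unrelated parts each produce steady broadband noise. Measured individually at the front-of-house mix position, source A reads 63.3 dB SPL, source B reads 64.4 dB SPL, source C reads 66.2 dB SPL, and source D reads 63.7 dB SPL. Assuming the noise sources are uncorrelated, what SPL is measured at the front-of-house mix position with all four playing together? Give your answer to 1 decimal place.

70.6 dB SPL

Uncorrelated sources add in intensity (power), not in dB.
L_total = 10·log₁₀(10^(63.3/10) + 10^(64.4/10) + 10^(66.2/10) + 10^(63.7/10)) = 10·log₁₀(11410000) = 70.6 dB SPL.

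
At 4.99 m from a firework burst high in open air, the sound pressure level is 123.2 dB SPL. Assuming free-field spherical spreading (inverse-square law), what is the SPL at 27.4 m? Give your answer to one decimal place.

For a point source in a free field, ΔL = −20·log₁₀(d₂/d₁).
ΔL = −20·log₁₀(27.4/4.99) = -14.79 dB, so L₂ = 123.2 + (-14.79) = 108.4 dB SPL.

108.4 dB SPL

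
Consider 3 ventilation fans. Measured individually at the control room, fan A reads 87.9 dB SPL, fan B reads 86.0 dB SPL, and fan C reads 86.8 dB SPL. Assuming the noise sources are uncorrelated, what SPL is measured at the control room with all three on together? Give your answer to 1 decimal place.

Uncorrelated sources add in intensity (power), not in dB.
L_total = 10·log₁₀(10^(87.9/10) + 10^(86.0/10) + 10^(86.8/10)) = 10·log₁₀(1493000000) = 91.7 dB SPL.

91.7 dB SPL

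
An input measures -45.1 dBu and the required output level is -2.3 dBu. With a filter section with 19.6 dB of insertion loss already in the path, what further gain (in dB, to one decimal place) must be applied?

62.4 dB

The required make-up gain is the shortfall in the dB sum.
G = -2.3 − (-45.1) + 19.6 = 62.4 dB.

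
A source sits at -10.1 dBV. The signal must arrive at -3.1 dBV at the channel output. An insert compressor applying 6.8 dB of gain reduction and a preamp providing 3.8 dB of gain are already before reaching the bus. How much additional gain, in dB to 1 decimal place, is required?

10.0 dB

The required make-up gain is the shortfall in the dB sum.
G = -3.1 − (-10.1) + 6.8 − 3.8 = 10.0 dB.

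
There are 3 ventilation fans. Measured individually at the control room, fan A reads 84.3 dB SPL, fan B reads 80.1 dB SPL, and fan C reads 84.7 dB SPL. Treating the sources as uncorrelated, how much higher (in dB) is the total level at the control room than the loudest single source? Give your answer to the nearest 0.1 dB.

3.5 dB

Incoherent sources sum as intensities:
L_total = 10·log₁₀(10^(84.3/10) + 10^(80.1/10) + 10^(84.7/10)) = 88.24 dB SPL.
Excess over the loudest (84.7 dB): 88.24 − 84.7 = 3.5 dB.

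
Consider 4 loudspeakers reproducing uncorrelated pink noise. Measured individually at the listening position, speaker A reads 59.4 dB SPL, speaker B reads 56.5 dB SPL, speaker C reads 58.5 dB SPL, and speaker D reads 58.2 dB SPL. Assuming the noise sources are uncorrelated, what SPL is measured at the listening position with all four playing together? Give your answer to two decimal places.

64.29 dB SPL

Uncorrelated sources add in intensity (power), not in dB.
L_total = 10·log₁₀(10^(59.4/10) + 10^(56.5/10) + 10^(58.5/10) + 10^(58.2/10)) = 10·log₁₀(2686000) = 64.29 dB SPL.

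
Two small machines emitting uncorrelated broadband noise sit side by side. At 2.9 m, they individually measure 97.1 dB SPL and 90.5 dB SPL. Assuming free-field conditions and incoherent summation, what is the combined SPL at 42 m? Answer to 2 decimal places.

74.74 dB SPL

Combined at 2.9 m: 10·log₁₀(10^(97.1/10)+10^(90.5/10)) = 97.959 dB SPL.
Then apply −20·log₁₀(42/2.9) = -23.217 dB → 74.74 dB SPL.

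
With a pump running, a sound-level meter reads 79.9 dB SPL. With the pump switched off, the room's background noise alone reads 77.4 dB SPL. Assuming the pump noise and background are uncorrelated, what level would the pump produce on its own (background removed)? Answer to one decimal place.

76.3 dB SPL

Subtract intensities: L_src = 10·log₁₀(10^(L_total/10) − 10^(L_bg/10)).
L_src = 10·log₁₀(10^(79.9/10) − 10^(77.4/10)) = 10·log₁₀(42770000) = 76.3 dB SPL.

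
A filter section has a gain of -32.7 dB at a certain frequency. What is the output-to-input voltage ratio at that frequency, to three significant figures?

0.0232

Voltage ratio = 10^(dB/20).
10^(-32.7/20) = 10^(-1.635) = 0.0232.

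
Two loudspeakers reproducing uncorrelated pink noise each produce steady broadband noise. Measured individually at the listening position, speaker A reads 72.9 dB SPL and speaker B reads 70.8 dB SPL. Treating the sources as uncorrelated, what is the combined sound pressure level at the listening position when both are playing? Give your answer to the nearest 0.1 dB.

75.0 dB SPL

Uncorrelated sources add in intensity (power), not in dB.
L_total = 10·log₁₀(10^(72.9/10) + 10^(70.8/10)) = 10·log₁₀(31520000) = 75.0 dB SPL.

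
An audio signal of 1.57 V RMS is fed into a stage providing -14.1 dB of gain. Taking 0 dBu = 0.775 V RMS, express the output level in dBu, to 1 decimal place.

-8.0 dBu

Input level: 20·log₁₀(1.57/0.775) = 6.13 dBu.
Output: 6.13 − 14.1 = -8.0 dBu.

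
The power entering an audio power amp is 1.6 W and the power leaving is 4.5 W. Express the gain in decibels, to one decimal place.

4.5 dB

For a power ratio, dB = 10·log₁₀(P₂/P₁).
10·log₁₀(4.5/1.6) = 10·log₁₀(2.812) = 4.5 dB.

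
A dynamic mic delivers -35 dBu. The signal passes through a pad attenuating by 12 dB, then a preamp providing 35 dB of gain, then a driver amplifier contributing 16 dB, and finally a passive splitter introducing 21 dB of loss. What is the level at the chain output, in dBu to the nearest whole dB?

-17 dBu

Gain stages sum in dB:
-35 − 12 + 35 + 16 − 21 = -17 dBu.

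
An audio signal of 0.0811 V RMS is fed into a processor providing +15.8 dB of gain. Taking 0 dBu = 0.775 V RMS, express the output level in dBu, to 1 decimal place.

-3.8 dBu

Input level: 20·log₁₀(0.0811/0.775) = -19.61 dBu.
Output: -19.61 + 15.8 = -3.8 dBu.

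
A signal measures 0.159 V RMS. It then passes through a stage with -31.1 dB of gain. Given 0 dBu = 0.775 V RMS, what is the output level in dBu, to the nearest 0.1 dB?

-44.9 dBu

Input level: 20·log₁₀(0.159/0.775) = -13.76 dBu.
Output: -13.76 − 31.1 = -44.9 dBu.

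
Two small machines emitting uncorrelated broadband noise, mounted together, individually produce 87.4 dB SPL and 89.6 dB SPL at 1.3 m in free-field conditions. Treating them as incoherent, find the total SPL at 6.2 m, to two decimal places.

Combined at 1.3 m: 10·log₁₀(10^(87.4/10)+10^(89.6/10)) = 91.648 dB SPL.
Then apply −20·log₁₀(6.2/1.3) = -13.569 dB → 78.08 dB SPL.

78.08 dB SPL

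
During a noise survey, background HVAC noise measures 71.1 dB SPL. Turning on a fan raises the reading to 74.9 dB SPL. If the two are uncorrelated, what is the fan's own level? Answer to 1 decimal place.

Remove the background by subtracting linear intensities:
L_src = 10·log₁₀(10^(74.9/10) − 10^(71.1/10)) = 10·log₁₀(18020000) = 72.6 dB SPL.

72.6 dB SPL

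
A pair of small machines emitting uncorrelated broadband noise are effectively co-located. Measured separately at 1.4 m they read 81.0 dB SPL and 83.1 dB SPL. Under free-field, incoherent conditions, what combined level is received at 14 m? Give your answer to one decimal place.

65.2 dB SPL

Combined at 1.4 m: 10·log₁₀(10^(81.0/10)+10^(83.1/10)) = 85.19 dB SPL.
Then apply −20·log₁₀(14/1.4) = -20.00 dB → 65.2 dB SPL.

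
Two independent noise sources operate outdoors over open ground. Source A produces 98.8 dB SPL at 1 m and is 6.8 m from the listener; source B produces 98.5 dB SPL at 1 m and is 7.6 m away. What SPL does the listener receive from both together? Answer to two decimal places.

84.57 dB SPL

At the listener: L_A = 98.8 − 20·log₁₀(6.8) = 82.150 dB; L_B = 98.5 − 20·log₁₀(7.6) = 80.884 dB.
Combined: 10·log₁₀(10^(82.150/10)+10^(80.884/10)) = 84.57 dB SPL.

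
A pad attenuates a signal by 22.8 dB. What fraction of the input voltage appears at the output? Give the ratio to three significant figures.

Voltage ratio = 10^(dB/20).
10^(-22.8/20) = 10^(-1.140) = 0.0724.

0.0724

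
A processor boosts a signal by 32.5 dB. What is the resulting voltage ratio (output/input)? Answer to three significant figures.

Voltage ratio = 10^(dB/20).
10^(32.5/20) = 10^(1.625) = 42.2.

42.2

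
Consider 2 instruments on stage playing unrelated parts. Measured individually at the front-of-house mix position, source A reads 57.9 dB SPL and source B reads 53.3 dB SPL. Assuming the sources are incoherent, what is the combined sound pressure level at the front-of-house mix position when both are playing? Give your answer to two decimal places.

59.19 dB SPL

Uncorrelated sources add in intensity (power), not in dB.
L_total = 10·log₁₀(10^(57.9/10) + 10^(53.3/10)) = 10·log₁₀(830400) = 59.19 dB SPL.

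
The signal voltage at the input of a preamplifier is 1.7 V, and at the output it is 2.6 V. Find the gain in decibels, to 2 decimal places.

For a voltage ratio, dB = 20·log₁₀(V₂/V₁).
20·log₁₀(2.6/1.7) = 20·log₁₀(1.529) = 3.69 dB.

3.69 dB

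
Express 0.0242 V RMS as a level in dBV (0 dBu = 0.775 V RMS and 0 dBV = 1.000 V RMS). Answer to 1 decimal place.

-32.3 dBV

dBV = 20·log₁₀(V / 1.000 V).
20·log₁₀(0.0242/1.000) = -32.3 dBV.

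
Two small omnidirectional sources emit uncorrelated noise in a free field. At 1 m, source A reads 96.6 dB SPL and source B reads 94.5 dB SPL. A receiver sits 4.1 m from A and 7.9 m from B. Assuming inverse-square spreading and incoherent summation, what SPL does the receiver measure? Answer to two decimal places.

At the listener: L_A = 96.6 − 20·log₁₀(4.1) = 84.344 dB; L_B = 94.5 − 20·log₁₀(7.9) = 76.547 dB.
Combined: 10·log₁₀(10^(84.344/10)+10^(76.547/10)) = 85.01 dB SPL.

85.01 dB SPL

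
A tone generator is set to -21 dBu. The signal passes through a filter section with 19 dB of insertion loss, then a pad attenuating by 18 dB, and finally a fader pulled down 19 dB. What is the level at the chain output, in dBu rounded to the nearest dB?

In dB, series stages simply add:
-21 − 19 − 18 − 19 = -77 dBu.

-77 dBu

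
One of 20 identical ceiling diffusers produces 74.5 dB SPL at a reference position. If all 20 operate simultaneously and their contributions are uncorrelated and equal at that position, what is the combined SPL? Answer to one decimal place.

20 equal incoherent sources raise the level by 10·log₁₀(20) = 13.01 dB.
L_total = 74.5 + 13.01 = 87.5 dB SPL.

87.5 dB SPL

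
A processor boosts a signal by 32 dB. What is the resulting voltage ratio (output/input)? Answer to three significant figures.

39.8

Voltage ratio = 10^(dB/20).
10^(32/20) = 10^(1.600) = 39.8.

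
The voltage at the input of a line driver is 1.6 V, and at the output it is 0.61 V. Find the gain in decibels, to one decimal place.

-8.4 dB

For a voltage ratio, dB = 20·log₁₀(V₂/V₁).
20·log₁₀(0.61/1.6) = 20·log₁₀(0.3812) = -8.4 dB.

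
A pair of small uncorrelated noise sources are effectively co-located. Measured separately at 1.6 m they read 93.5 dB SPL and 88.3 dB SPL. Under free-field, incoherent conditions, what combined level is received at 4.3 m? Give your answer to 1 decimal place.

Combined at 1.6 m: 10·log₁₀(10^(93.5/10)+10^(88.3/10)) = 94.65 dB SPL.
Then apply −20·log₁₀(4.3/1.6) = -8.59 dB → 86.1 dB SPL.

86.1 dB SPL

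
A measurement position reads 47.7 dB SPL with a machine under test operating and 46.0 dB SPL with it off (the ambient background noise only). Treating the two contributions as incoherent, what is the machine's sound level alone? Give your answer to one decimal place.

42.8 dB SPL

Subtract intensities: L_src = 10·log₁₀(10^(L_total/10) − 10^(L_bg/10)).
L_src = 10·log₁₀(10^(47.7/10) − 10^(46.0/10)) = 10·log₁₀(19070) = 42.8 dB SPL.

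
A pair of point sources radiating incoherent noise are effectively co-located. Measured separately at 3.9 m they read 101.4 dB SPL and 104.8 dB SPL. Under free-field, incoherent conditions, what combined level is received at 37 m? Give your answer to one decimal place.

Combined at 3.9 m: 10·log₁₀(10^(101.4/10)+10^(104.8/10)) = 106.43 dB SPL.
Then apply −20·log₁₀(37/3.9) = -19.54 dB → 86.9 dB SPL.

86.9 dB SPL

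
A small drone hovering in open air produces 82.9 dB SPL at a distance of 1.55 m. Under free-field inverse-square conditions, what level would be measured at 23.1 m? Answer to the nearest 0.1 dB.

59.4 dB SPL

Inverse-square spreading gives ΔL = −20·log₁₀(d₂/d₁).
ΔL = −20·log₁₀(23.1/1.55) = -23.47 dB, so L₂ = 82.9 + (-23.47) = 59.4 dB SPL.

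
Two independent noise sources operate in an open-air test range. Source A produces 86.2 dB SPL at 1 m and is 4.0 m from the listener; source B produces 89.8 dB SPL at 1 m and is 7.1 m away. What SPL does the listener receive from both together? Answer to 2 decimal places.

76.53 dB SPL

At the listener: L_A = 86.2 − 20·log₁₀(4.0) = 74.159 dB; L_B = 89.8 − 20·log₁₀(7.1) = 72.775 dB.
Combined: 10·log₁₀(10^(74.159/10)+10^(72.775/10)) = 76.53 dB SPL.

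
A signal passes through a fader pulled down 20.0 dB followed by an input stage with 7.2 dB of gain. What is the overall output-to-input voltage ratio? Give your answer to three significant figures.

0.229

Net gain = (−20.0) + 7.2 = -12.8 dB.
Voltage ratio = 10^(-12.8/20) = 0.229.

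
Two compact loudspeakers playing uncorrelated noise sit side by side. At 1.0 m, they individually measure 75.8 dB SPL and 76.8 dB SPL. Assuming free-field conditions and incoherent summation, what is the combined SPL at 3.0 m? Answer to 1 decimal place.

69.8 dB SPL

Combined at 1.0 m: 10·log₁₀(10^(75.8/10)+10^(76.8/10)) = 79.34 dB SPL.
Then apply −20·log₁₀(3.0/1.0) = -9.54 dB → 69.8 dB SPL.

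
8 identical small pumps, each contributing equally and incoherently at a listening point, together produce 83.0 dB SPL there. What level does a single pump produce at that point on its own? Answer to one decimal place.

8 equal incoherent sources add 10·log₁₀(8) = 9.03 dB over one source.
L_one = 83.0 − 9.03 = 74.0 dB SPL.

74.0 dB SPL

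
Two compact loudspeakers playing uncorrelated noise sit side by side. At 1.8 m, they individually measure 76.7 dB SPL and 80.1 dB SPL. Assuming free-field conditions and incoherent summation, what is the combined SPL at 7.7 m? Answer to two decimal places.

69.11 dB SPL

Combined at 1.8 m: 10·log₁₀(10^(76.7/10)+10^(80.1/10)) = 81.735 dB SPL.
Then apply −20·log₁₀(7.7/1.8) = -12.624 dB → 69.11 dB SPL.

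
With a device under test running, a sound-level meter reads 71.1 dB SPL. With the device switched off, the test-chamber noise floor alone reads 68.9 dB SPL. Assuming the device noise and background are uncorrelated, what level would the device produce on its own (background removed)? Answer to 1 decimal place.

67.1 dB SPL

Remove the background by subtracting linear intensities:
L_src = 10·log₁₀(10^(71.1/10) − 10^(68.9/10)) = 10·log₁₀(5120000) = 67.1 dB SPL.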